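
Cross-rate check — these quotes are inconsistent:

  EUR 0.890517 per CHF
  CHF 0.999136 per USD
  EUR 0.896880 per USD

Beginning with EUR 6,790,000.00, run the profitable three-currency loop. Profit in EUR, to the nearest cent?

Profit: EUR 54,430.09

Profitable loop is EUR → CHF → USD → EUR:
EUR 6,790,000.00 ÷ 0.890517 = CHF 7,624,784.25
CHF 7,624,784.25 ÷ 0.999136 = USD 7,631,377.76
USD 7,631,377.76 × 0.896880 = EUR 6,844,430.09
Profit = EUR 6,844,430.09 − EUR 6,790,000.00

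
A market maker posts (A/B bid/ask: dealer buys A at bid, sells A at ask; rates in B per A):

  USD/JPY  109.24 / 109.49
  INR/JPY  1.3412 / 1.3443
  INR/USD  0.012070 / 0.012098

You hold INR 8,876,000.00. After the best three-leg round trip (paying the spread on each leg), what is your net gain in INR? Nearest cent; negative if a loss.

Net profit: INR 111,166.80

Best loop INR → JPY → USD → INR:
INR 8,876,000.00 × 1.3412 (sell INR at bid) = JPY 11,904,491
JPY 11,904,491 ÷ 109.49 (buy USD at ask) = USD 108,726.74
USD 108,726.74 ÷ 0.012098 (buy INR at ask) = INR 8,987,166.80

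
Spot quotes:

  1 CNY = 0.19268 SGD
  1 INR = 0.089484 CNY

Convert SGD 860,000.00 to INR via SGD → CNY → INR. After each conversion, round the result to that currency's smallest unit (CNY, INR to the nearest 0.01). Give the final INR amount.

SGD 860,000.00 ÷ 0.19268 = CNY 4,463,358.94
CNY 4,463,358.94 ÷ 0.089484 = INR 49,878,849.18

INR 49,878,849.18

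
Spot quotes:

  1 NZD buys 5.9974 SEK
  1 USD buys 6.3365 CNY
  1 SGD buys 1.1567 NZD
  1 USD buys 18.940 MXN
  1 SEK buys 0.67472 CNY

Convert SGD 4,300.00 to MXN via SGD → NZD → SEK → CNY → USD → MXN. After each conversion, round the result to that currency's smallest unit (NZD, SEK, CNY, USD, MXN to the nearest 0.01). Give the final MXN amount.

MXN 60,159.88

SGD 4,300.00 × 1.1567 = NZD 4,973.81
NZD 4,973.81 × 5.9974 = SEK 29,829.93
SEK 29,829.93 × 0.67472 = CNY 20,126.85
CNY 20,126.85 ÷ 6.3365 = USD 3,176.34
USD 3,176.34 × 18.940 = MXN 60,159.88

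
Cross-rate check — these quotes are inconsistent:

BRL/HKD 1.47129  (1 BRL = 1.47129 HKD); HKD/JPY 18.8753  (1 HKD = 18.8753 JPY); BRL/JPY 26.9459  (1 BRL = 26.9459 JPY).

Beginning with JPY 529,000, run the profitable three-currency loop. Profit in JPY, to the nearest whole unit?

Profit: JPY 16,199

Profitable loop is JPY → BRL → HKD → JPY:
JPY 529,000 ÷ 26.9459 = BRL 19,631.93
BRL 19,631.93 × 1.47129 = HKD 28,884.26
HKD 28,884.26 × 18.8753 = JPY 545,199
Profit = JPY 545,199 − JPY 529,000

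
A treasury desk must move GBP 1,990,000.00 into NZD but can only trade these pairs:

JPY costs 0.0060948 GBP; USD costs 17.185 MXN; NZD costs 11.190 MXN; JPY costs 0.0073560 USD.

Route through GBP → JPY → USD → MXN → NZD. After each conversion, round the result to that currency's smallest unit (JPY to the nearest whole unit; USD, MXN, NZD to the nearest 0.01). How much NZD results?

GBP 1,990,000.00 ÷ 0.0060948 = JPY 326,507,843
JPY 326,507,843 × 0.0073560 = USD 2,401,791.69
USD 2,401,791.69 × 17.185 = MXN 41,274,790.19
MXN 41,274,790.19 ÷ 11.190 = NZD 3,688,542.47

NZD 3,688,542.47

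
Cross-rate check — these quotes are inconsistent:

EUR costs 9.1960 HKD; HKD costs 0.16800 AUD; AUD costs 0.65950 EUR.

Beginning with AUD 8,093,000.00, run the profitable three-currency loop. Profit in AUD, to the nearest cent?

Profitable loop is AUD → EUR → HKD → AUD:
AUD 8,093,000.00 × 0.65950 = EUR 5,337,333.50
EUR 5,337,333.50 × 9.1960 = HKD 49,082,118.87
HKD 49,082,118.87 × 0.16800 = AUD 8,245,795.97
Profit = AUD 8,245,795.97 − AUD 8,093,000.00

Profit: AUD 152,795.97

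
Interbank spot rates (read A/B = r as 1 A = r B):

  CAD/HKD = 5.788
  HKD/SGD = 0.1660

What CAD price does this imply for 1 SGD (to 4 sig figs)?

SGD/CAD = 1.041

1 SGD ÷ 0.1660 = 6.0241 HKD
6.0241 HKD ÷ 5.788 = 1.04079 CAD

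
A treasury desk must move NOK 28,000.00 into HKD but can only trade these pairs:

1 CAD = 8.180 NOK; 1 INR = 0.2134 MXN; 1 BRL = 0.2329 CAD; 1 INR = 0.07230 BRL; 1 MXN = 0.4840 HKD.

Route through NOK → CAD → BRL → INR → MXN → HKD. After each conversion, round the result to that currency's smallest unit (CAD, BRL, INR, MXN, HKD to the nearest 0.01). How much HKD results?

NOK 28,000.00 ÷ 8.180 = CAD 3,422.98
CAD 3,422.98 ÷ 0.2329 = BRL 14,697.21
BRL 14,697.21 ÷ 0.07230 = INR 203,280.91
INR 203,280.91 × 0.2134 = MXN 43,380.15
MXN 43,380.15 × 0.4840 = HKD 20,995.99

HKD 20,995.99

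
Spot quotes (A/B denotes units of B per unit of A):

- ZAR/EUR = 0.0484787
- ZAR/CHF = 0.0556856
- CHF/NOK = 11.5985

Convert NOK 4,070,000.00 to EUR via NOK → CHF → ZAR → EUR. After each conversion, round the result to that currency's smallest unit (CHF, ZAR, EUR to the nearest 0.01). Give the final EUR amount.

NOK 4,070,000.00 ÷ 11.5985 = CHF 350,907.44
CHF 350,907.44 ÷ 0.0556856 = ZAR 6,301,583.17
ZAR 6,301,583.17 × 0.0484787 = EUR 305,492.56

EUR 305,492.56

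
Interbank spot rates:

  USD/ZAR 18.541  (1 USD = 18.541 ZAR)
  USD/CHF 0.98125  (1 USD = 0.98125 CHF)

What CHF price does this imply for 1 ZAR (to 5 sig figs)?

ZAR/CHF = 0.052923

1 ZAR ÷ 18.541 = 0.0539345 USD
0.0539345 USD × 0.98125 = 0.0529233 CHF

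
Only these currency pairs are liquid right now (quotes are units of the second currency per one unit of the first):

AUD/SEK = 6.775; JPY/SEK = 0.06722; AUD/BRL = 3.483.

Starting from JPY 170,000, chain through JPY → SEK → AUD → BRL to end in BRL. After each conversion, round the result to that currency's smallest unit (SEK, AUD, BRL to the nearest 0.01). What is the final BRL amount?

JPY 170,000 × 0.06722 = SEK 11,427.40
SEK 11,427.40 ÷ 6.775 = AUD 1,686.70
AUD 1,686.70 × 3.483 = BRL 5,874.78

BRL 5,874.78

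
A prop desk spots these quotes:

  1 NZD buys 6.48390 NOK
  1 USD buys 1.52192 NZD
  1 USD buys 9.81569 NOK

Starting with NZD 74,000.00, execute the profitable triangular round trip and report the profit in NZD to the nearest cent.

Profit: NZD 394.19

Profitable loop is NZD → NOK → USD → NZD:
NZD 74,000.00 × 6.48390 = NOK 479,808.60
NOK 479,808.60 ÷ 9.81569 = USD 48,881.80
USD 48,881.80 × 1.52192 = NZD 74,394.19
Profit = NZD 74,394.19 − NZD 74,000.00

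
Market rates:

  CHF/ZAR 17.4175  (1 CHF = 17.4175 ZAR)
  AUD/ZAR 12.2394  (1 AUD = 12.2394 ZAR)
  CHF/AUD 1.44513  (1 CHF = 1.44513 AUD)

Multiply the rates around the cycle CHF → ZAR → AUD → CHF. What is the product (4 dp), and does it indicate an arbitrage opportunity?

0.9847 (arbitrage exists)

Around CHF → ZAR → AUD → CHF: 1 × 17.4175 ÷ 12.2394 ÷ 1.44513 = 0.984734
Product < 1; profitable direction is CHF → AUD → ZAR → CHF.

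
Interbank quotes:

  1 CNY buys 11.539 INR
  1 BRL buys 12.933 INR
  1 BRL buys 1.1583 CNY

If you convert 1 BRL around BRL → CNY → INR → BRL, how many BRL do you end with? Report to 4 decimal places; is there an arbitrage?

1.0335 (arbitrage exists)

Around BRL → CNY → INR → BRL: 1 × 1.1583 × 11.539 ÷ 12.933 = 1.033451
Product > 1; profitable direction is BRL → CNY → INR → BRL.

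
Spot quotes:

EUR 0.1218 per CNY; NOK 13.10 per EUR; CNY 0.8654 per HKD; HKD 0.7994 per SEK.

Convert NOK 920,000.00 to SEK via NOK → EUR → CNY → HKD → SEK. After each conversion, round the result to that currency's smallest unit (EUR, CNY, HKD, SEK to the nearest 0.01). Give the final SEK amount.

NOK 920,000.00 ÷ 13.10 = EUR 70,229.01
EUR 70,229.01 ÷ 0.1218 = CNY 576,592.86
CNY 576,592.86 ÷ 0.8654 = HKD 666,273.24
HKD 666,273.24 ÷ 0.7994 = SEK 833,466.65

SEK 833,466.65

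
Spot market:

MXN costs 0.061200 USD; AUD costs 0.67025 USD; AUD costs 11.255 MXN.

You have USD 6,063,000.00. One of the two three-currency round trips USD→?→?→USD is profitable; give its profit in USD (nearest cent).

Profitable loop is USD → AUD → MXN → USD:
USD 6,063,000.00 ÷ 0.67025 = AUD 9,045,878.40
AUD 9,045,878.40 × 11.255 = MXN 101,811,361.43
MXN 101,811,361.43 × 0.061200 = USD 6,230,855.32
Profit = USD 6,230,855.32 − USD 6,063,000.00

Profit: USD 167,855.32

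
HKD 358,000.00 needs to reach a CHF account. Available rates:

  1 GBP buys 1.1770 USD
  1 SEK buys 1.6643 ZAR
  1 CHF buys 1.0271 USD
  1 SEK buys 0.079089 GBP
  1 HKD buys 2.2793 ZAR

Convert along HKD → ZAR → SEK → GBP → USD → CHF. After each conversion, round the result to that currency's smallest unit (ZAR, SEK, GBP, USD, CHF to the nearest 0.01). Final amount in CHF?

CHF 44,435.77

HKD 358,000.00 × 2.2793 = ZAR 815,989.40
ZAR 815,989.40 ÷ 1.6643 = SEK 490,289.85
SEK 490,289.85 × 0.079089 = GBP 38,776.53
GBP 38,776.53 × 1.1770 = USD 45,639.98
USD 45,639.98 ÷ 1.0271 = CHF 44,435.77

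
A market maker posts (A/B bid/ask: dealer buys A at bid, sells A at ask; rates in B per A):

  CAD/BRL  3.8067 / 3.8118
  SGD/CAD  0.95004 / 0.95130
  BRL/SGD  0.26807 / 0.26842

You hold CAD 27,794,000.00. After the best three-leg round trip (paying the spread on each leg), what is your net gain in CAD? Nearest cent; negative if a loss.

Best loop CAD → SGD → BRL → CAD:
CAD 27,794,000.00 ÷ 0.95130 (buy SGD at ask) = SGD 29,216,861.14
SGD 29,216,861.14 ÷ 0.26842 (buy BRL at ask) = BRL 108,847,556.58
BRL 108,847,556.58 ÷ 3.8118 (buy CAD at ask) = CAD 28,555,421.74

Net profit: CAD 761,421.74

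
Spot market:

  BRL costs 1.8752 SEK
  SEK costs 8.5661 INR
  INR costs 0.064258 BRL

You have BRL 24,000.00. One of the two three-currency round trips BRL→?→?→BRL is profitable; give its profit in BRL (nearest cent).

Profitable loop is BRL → SEK → INR → BRL:
BRL 24,000.00 × 1.8752 = SEK 45,004.80
SEK 45,004.80 × 8.5661 = INR 385,515.62
INR 385,515.62 × 0.064258 = BRL 24,772.46
Profit = BRL 24,772.46 − BRL 24,000.00

Profit: BRL 772.46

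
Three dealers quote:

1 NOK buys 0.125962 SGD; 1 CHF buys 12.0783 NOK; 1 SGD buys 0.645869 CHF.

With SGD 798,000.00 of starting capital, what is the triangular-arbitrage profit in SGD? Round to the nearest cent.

Profitable loop is SGD → NOK → CHF → SGD:
SGD 798,000.00 ÷ 0.125962 = NOK 6,335,243.96
NOK 6,335,243.96 ÷ 12.0783 = CHF 524,514.54
CHF 524,514.54 ÷ 0.645869 = SGD 812,106.70
Profit = SGD 812,106.70 − SGD 798,000.00

Profit: SGD 14,106.70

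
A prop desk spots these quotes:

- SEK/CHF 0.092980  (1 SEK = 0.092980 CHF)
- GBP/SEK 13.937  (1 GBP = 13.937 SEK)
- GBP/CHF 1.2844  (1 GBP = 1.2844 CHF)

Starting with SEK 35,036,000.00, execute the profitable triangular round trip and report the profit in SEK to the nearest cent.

Profitable loop is SEK → CHF → GBP → SEK:
SEK 35,036,000.00 × 0.092980 = CHF 3,257,647.28
CHF 3,257,647.28 ÷ 1.2844 = GBP 2,536,318.34
GBP 2,536,318.34 × 13.937 = SEK 35,348,668.75
Profit = SEK 35,348,668.75 − SEK 35,036,000.00

Profit: SEK 312,668.75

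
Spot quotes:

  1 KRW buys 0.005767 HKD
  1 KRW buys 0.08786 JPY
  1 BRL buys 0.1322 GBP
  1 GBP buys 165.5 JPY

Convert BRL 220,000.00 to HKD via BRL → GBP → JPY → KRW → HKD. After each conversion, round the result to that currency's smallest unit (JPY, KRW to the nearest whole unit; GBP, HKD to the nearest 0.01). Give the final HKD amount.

BRL 220,000.00 × 0.1322 = GBP 29,084.00
GBP 29,084.00 × 165.5 = JPY 4,813,402
JPY 4,813,402 ÷ 0.08786 = KRW 54,784,908
KRW 54,784,908 × 0.005767 = HKD 315,944.56

HKD 315,944.56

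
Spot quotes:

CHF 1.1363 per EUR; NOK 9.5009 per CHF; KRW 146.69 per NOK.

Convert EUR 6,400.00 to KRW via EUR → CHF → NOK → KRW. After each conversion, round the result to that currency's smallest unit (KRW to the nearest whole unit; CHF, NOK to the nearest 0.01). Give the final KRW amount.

EUR 6,400.00 × 1.1363 = CHF 7,272.32
CHF 7,272.32 × 9.5009 = NOK 69,093.59
NOK 69,093.59 × 146.69 = KRW 10,135,339

KRW 10,135,339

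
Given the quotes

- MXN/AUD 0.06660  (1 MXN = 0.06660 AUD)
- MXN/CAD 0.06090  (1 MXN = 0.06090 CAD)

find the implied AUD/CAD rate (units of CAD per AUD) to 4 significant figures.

AUD/CAD = 0.9144

1 AUD ÷ 0.06660 = 15.015 MXN
15.015 MXN × 0.06090 = 0.914414 CAD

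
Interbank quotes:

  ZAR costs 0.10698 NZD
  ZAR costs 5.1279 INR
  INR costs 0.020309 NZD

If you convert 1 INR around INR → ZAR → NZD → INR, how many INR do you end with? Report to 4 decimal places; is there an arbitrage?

1.0272 (arbitrage exists)

Around INR → ZAR → NZD → INR: 1 ÷ 5.1279 × 0.10698 ÷ 0.020309 = 1.027246
Product > 1; profitable direction is INR → ZAR → NZD → INR.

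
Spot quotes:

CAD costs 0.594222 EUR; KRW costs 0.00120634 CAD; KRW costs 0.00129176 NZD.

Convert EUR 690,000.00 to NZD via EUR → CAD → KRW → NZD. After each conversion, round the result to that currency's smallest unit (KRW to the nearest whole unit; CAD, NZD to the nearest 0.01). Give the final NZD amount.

EUR 690,000.00 ÷ 0.594222 = CAD 1,161,182.18
CAD 1,161,182.18 ÷ 0.00120634 = KRW 962,566,258
KRW 962,566,258 × 0.00129176 = NZD 1,243,404.59

NZD 1,243,404.59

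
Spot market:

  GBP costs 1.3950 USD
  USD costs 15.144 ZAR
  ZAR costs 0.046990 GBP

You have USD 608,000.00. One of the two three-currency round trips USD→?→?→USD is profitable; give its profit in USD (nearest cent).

Profitable loop is USD → GBP → ZAR → USD:
USD 608,000.00 ÷ 1.3950 = GBP 435,842.29
GBP 435,842.29 ÷ 0.046990 = ZAR 9,275,213.75
ZAR 9,275,213.75 ÷ 15.144 = USD 612,467.89
Profit = USD 612,467.89 − USD 608,000.00

Profit: USD 4,467.89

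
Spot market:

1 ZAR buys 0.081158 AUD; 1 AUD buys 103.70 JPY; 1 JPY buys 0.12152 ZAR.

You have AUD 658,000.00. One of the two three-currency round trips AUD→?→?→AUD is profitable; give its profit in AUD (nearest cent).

Profitable loop is AUD → JPY → ZAR → AUD:
AUD 658,000.00 × 103.70 = JPY 68,234,600
JPY 68,234,600 × 0.12152 = ZAR 8,291,868.59
ZAR 8,291,868.59 × 0.081158 = AUD 672,951.47
Profit = AUD 672,951.47 − AUD 658,000.00

Profit: AUD 14,951.47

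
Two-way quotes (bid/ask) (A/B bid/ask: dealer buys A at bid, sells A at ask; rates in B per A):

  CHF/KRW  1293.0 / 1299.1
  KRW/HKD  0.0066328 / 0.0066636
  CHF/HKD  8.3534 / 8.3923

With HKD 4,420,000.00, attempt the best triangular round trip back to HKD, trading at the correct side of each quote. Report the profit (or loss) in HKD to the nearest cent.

Best loop HKD → CHF → KRW → HKD:
HKD 4,420,000.00 ÷ 8.3923 (buy CHF at ask) = CHF 526,673.26
CHF 526,673.26 × 1293.0 (sell CHF at bid) = KRW 680,988,525
KRW 680,988,525 × 0.0066328 (sell KRW at bid) = HKD 4,516,860.69

Net profit: HKD 96,860.69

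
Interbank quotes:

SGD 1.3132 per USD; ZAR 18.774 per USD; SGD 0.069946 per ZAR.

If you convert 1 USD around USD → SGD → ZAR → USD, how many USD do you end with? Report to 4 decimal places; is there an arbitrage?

Around USD → SGD → ZAR → USD: 1 × 1.3132 ÷ 0.069946 ÷ 18.774 = 1.000026
Product ≈ 1 (deviation 0.003%, within rounding noise).

1.0000 (no arbitrage)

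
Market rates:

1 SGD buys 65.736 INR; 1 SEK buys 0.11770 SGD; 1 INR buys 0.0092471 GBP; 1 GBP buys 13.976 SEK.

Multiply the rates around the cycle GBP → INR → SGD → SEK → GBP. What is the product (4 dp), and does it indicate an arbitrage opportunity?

Around GBP → INR → SGD → SEK → GBP: 1 ÷ 0.0092471 ÷ 65.736 ÷ 0.11770 ÷ 13.976 = 1.000073
Product ≈ 1 (deviation 0.007%, within rounding noise).

1.0001 (no arbitrage)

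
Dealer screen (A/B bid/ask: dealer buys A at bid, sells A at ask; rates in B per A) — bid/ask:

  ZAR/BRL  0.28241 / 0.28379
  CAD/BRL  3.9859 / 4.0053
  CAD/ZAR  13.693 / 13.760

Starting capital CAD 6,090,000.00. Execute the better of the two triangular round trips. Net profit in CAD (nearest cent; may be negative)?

Best loop CAD → BRL → ZAR → CAD:
CAD 6,090,000.00 × 3.9859 (sell CAD at bid) = BRL 24,274,131.00
BRL 24,274,131.00 ÷ 0.28379 (buy ZAR at ask) = ZAR 85,535,540.36
ZAR 85,535,540.36 ÷ 13.760 (buy CAD at ask) = CAD 6,216,245.67

Net profit: CAD 126,245.67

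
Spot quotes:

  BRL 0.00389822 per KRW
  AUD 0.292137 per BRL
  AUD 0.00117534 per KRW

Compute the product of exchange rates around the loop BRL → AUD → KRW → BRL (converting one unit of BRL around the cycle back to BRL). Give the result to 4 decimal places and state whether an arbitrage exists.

0.9689 (arbitrage exists)

Around BRL → AUD → KRW → BRL: 1 × 0.292137 ÷ 0.00117534 × 0.00389822 = 0.968923
Product < 1; profitable direction is BRL → KRW → AUD → BRL.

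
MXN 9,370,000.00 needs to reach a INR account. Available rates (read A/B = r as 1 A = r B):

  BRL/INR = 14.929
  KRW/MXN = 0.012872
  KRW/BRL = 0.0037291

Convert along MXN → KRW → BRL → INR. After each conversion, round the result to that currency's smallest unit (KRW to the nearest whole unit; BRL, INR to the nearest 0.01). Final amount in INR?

INR 40,525,493.06

MXN 9,370,000.00 ÷ 0.012872 = KRW 727,936,607
KRW 727,936,607 × 0.0037291 = BRL 2,714,548.40
BRL 2,714,548.40 × 14.929 = INR 40,525,493.06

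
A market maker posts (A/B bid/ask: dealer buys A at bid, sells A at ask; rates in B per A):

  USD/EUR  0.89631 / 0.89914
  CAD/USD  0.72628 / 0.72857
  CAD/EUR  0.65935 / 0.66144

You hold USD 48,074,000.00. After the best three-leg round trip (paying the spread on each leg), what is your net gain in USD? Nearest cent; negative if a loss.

Best loop USD → CAD → EUR → USD:
USD 48,074,000.00 ÷ 0.72857 (buy CAD at ask) = CAD 65,984,050.95
CAD 65,984,050.95 × 0.65935 (sell CAD at bid) = EUR 43,506,583.99
EUR 43,506,583.99 ÷ 0.89914 (buy USD at ask) = USD 48,386,885.24

Net profit: USD 312,885.24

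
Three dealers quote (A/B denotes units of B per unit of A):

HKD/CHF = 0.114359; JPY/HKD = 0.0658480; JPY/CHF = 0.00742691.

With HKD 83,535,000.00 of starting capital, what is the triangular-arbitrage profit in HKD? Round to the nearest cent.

Profitable loop is HKD → CHF → JPY → HKD:
HKD 83,535,000.00 × 0.114359 = CHF 9,552,979.06
CHF 9,552,979.06 ÷ 0.00742691 = JPY 1,286,265,629
JPY 1,286,265,629 × 0.0658480 = HKD 84,698,019.16
Profit = HKD 84,698,019.16 − HKD 83,535,000.00

Profit: HKD 1,163,019.16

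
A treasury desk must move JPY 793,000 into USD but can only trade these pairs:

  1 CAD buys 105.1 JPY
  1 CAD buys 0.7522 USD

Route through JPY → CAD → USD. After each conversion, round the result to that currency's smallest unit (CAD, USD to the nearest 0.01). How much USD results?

JPY 793,000 ÷ 105.1 = CAD 7,545.20
CAD 7,545.20 × 0.7522 = USD 5,675.50

USD 5,675.50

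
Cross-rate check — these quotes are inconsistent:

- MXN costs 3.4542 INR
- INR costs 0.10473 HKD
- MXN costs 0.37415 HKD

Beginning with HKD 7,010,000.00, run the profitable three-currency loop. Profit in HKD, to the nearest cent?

Profitable loop is HKD → INR → MXN → HKD:
HKD 7,010,000.00 ÷ 0.10473 = INR 66,934,020.82
INR 66,934,020.82 ÷ 3.4542 = MXN 19,377,575.36
MXN 19,377,575.36 × 0.37415 = HKD 7,250,119.82
Profit = HKD 7,250,119.82 − HKD 7,010,000.00

Profit: HKD 240,119.82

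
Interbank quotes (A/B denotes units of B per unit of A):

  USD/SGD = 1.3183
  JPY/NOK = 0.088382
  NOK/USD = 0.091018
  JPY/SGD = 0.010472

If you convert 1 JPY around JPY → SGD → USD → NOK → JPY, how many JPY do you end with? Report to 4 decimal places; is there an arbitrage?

Around JPY → SGD → USD → NOK → JPY: 1 × 0.010472 ÷ 1.3183 ÷ 0.091018 ÷ 0.088382 = 0.987471
Product < 1; profitable direction is JPY → NOK → USD → SGD → JPY.

0.9875 (arbitrage exists)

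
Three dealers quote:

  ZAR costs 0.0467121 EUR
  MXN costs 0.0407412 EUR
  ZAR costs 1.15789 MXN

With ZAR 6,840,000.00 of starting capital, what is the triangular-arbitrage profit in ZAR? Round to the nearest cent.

Profit: ZAR 67,610.32

Profitable loop is ZAR → MXN → EUR → ZAR:
ZAR 6,840,000.00 × 1.15789 = MXN 7,919,967.60
MXN 7,919,967.60 × 0.0407412 = EUR 322,668.98
EUR 322,668.98 ÷ 0.0467121 = ZAR 6,907,610.32
Profit = ZAR 6,907,610.32 − ZAR 6,840,000.00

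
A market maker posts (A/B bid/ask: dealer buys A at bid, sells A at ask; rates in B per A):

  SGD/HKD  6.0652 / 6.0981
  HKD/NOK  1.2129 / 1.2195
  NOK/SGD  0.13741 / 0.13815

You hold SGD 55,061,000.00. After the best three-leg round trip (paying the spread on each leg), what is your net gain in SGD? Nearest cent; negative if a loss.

Net profit: SGD 597,635.68

Best loop SGD → HKD → NOK → SGD:
SGD 55,061,000.00 × 6.0652 (sell SGD at bid) = HKD 333,955,977.20
HKD 333,955,977.20 × 1.2129 (sell HKD at bid) = NOK 405,055,204.75
NOK 405,055,204.75 × 0.13741 (sell NOK at bid) = SGD 55,658,635.68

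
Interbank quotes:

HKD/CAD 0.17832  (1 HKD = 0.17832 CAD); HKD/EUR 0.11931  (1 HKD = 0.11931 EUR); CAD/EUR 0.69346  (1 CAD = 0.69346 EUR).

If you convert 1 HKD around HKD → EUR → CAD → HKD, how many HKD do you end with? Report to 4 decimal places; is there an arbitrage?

Around HKD → EUR → CAD → HKD: 1 × 0.11931 ÷ 0.69346 ÷ 0.17832 = 0.964840
Product < 1; profitable direction is HKD → CAD → EUR → HKD.

0.9648 (arbitrage exists)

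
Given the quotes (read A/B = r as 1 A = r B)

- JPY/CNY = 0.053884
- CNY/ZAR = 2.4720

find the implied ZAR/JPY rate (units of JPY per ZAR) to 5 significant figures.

ZAR/JPY = 7.5074

1 ZAR ÷ 2.4720 = 0.404531 CNY
0.404531 CNY ÷ 0.053884 = 7.50744 JPY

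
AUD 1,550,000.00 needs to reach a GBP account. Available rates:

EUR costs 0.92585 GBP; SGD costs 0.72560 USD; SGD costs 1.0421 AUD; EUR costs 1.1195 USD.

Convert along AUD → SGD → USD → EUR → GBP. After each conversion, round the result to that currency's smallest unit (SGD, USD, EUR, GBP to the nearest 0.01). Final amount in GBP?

AUD 1,550,000.00 ÷ 1.0421 = SGD 1,487,381.25
SGD 1,487,381.25 × 0.72560 = USD 1,079,243.83
USD 1,079,243.83 ÷ 1.1195 = EUR 964,040.94
EUR 964,040.94 × 0.92585 = GBP 892,557.30

GBP 892,557.30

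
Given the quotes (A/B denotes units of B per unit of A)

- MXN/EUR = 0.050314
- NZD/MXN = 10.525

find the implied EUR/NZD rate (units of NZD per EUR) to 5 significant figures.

1 EUR ÷ 0.050314 = 19.8752 MXN
19.8752 MXN ÷ 10.525 = 1.88838 NZD

EUR/NZD = 1.8884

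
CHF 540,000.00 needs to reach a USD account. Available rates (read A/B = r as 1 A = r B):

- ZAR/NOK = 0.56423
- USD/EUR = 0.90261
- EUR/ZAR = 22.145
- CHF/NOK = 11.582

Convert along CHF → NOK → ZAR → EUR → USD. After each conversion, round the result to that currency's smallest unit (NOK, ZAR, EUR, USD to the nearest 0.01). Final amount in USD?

USD 554,555.89

CHF 540,000.00 × 11.582 = NOK 6,254,280.00
NOK 6,254,280.00 ÷ 0.56423 = ZAR 11,084,628.61
ZAR 11,084,628.61 ÷ 22.145 = EUR 500,547.69
EUR 500,547.69 ÷ 0.90261 = USD 554,555.89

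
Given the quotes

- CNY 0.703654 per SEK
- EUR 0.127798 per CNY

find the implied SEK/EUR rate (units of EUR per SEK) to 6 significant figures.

SEK/EUR = 0.0899256

1 SEK × 0.703654 = 0.703654 CNY
0.703654 CNY × 0.127798 = 0.0899256 EUR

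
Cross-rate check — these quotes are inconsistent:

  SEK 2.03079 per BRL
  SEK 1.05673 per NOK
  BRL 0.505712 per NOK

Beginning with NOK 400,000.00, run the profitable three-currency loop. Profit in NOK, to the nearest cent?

Profit: NOK 11,581.41

Profitable loop is NOK → SEK → BRL → NOK:
NOK 400,000.00 × 1.05673 = SEK 422,692.00
SEK 422,692.00 ÷ 2.03079 = BRL 208,141.66
BRL 208,141.66 ÷ 0.505712 = NOK 411,581.41
Profit = NOK 411,581.41 − NOK 400,000.00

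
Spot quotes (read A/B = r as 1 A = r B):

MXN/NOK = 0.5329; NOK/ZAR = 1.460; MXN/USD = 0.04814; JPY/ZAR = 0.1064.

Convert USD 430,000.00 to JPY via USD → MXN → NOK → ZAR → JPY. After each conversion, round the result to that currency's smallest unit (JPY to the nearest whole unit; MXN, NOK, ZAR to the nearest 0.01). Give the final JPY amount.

JPY 65,315,960

USD 430,000.00 ÷ 0.04814 = MXN 8,932,280.85
MXN 8,932,280.85 × 0.5329 = NOK 4,760,012.46
NOK 4,760,012.46 × 1.460 = ZAR 6,949,618.19
ZAR 6,949,618.19 ÷ 0.1064 = JPY 65,315,960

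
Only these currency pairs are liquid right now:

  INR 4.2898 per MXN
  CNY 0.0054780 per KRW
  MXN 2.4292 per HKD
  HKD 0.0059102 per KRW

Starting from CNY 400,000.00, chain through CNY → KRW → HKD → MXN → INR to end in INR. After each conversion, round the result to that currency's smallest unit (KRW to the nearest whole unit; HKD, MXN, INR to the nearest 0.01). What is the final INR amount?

CNY 400,000.00 ÷ 0.0054780 = KRW 73,019,350
KRW 73,019,350 × 0.0059102 = HKD 431,558.96
HKD 431,558.96 × 2.4292 = MXN 1,048,343.03
MXN 1,048,343.03 × 4.2898 = INR 4,497,181.93

INR 4,497,181.93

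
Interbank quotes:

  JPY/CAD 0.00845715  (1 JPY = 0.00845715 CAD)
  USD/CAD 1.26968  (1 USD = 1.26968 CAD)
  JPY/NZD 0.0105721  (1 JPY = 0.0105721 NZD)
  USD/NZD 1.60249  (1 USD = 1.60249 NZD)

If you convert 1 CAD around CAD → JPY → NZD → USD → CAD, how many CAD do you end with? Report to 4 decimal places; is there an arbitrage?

0.9905 (arbitrage exists)

Around CAD → JPY → NZD → USD → CAD: 1 ÷ 0.00845715 × 0.0105721 ÷ 1.60249 × 1.26968 = 0.990458
Product < 1; profitable direction is CAD → USD → NZD → JPY → CAD.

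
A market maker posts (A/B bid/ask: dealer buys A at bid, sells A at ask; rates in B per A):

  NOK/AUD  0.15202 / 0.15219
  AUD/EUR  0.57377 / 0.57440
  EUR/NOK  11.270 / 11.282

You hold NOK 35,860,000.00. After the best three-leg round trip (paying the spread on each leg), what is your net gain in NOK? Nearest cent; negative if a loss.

Net profit: NOK 499,980.49

Best loop NOK → EUR → AUD → NOK:
NOK 35,860,000.00 ÷ 11.282 (buy EUR at ask) = EUR 3,178,514.45
EUR 3,178,514.45 ÷ 0.57440 (buy AUD at ask) = AUD 5,533,625.43
AUD 5,533,625.43 ÷ 0.15219 (buy NOK at ask) = NOK 36,359,980.49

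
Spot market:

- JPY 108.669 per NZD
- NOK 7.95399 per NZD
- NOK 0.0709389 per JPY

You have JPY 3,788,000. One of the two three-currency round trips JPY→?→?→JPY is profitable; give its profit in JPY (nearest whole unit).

Profitable loop is JPY → NZD → NOK → JPY:
JPY 3,788,000 ÷ 108.669 = NZD 34,858.15
NZD 34,858.15 × 7.95399 = NOK 277,261.35
NOK 277,261.35 ÷ 0.0709389 = JPY 3,908,453
Profit = JPY 3,908,453 − JPY 3,788,000

Profit: JPY 120,453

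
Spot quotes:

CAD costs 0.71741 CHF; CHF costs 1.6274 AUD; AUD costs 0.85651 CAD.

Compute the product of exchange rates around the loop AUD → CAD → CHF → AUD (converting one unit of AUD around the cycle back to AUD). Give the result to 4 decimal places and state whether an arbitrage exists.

Around AUD → CAD → CHF → AUD: 1 × 0.85651 × 0.71741 × 1.6274 = 0.999987
Product ≈ 1 (deviation 0.001%, within rounding noise).

1.0000 (no arbitrage)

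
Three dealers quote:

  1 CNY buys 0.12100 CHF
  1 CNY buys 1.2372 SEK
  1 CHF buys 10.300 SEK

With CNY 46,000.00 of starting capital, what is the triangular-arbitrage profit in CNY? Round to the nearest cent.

Profit: CNY 338.34

Profitable loop is CNY → CHF → SEK → CNY:
CNY 46,000.00 × 0.12100 = CHF 5,566.00
CHF 5,566.00 × 10.300 = SEK 57,329.80
SEK 57,329.80 ÷ 1.2372 = CNY 46,338.34
Profit = CNY 46,338.34 − CNY 46,000.00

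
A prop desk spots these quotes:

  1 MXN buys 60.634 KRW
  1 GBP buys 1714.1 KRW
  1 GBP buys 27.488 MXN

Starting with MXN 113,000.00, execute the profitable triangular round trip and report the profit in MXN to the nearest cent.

Profitable loop is MXN → GBP → KRW → MXN:
MXN 113,000.00 ÷ 27.488 = GBP 4,110.88
GBP 4,110.88 × 1714.1 = KRW 7,046,468
KRW 7,046,468 ÷ 60.634 = MXN 116,213.14
Profit = MXN 116,213.14 − MXN 113,000.00

Profit: MXN 3,213.14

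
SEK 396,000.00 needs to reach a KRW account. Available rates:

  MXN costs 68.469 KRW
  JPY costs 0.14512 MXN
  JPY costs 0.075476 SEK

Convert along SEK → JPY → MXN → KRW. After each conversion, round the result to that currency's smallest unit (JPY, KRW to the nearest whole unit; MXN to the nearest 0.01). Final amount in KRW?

SEK 396,000.00 ÷ 0.075476 = JPY 5,246,701
JPY 5,246,701 × 0.14512 = MXN 761,401.25
MXN 761,401.25 × 68.469 = KRW 52,132,382

KRW 52,132,382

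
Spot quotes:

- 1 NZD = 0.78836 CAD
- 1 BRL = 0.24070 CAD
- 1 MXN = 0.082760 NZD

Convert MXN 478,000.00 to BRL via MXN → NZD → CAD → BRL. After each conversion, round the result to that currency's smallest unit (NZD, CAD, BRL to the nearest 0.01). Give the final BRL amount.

MXN 478,000.00 × 0.082760 = NZD 39,559.28
NZD 39,559.28 × 0.78836 = CAD 31,186.95
CAD 31,186.95 ÷ 0.24070 = BRL 129,567.72

BRL 129,567.72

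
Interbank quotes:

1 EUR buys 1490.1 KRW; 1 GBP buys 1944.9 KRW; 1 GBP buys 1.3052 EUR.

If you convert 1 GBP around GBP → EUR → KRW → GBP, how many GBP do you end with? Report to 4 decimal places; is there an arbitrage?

1.0000 (no arbitrage)

Around GBP → EUR → KRW → GBP: 1 × 1.3052 × 1490.1 ÷ 1944.9 = 0.999989
Product ≈ 1 (deviation 0.001%, within rounding noise).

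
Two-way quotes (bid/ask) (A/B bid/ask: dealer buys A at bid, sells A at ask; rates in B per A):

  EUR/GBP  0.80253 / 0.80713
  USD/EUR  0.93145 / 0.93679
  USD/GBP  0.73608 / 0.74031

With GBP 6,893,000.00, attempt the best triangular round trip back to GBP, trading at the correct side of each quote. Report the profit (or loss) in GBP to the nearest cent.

Best loop GBP → USD → EUR → GBP:
GBP 6,893,000.00 ÷ 0.74031 (buy USD at ask) = USD 9,310,964.33
USD 9,310,964.33 × 0.93145 (sell USD at bid) = EUR 8,672,697.72
EUR 8,672,697.72 × 0.80253 (sell EUR at bid) = GBP 6,960,100.10

Net profit: GBP 67,100.10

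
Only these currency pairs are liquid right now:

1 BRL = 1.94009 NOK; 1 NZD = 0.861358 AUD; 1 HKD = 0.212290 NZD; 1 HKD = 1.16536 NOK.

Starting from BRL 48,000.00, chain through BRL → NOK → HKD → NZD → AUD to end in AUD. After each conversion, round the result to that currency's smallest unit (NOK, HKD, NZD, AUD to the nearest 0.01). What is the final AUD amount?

AUD 14,612.22

BRL 48,000.00 × 1.94009 = NOK 93,124.32
NOK 93,124.32 ÷ 1.16536 = HKD 79,910.35
HKD 79,910.35 × 0.212290 = NZD 16,964.17
NZD 16,964.17 × 0.861358 = AUD 14,612.22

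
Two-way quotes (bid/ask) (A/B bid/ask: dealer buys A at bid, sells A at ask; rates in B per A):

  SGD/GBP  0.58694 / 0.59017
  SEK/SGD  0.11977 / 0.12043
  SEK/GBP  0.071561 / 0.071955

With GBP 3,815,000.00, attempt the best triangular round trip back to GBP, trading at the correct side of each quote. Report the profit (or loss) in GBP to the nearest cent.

Best loop GBP → SGD → SEK → GBP:
GBP 3,815,000.00 ÷ 0.59017 (buy SGD at ask) = SGD 6,464,239.12
SGD 6,464,239.12 ÷ 0.12043 (buy SEK at ask) = SEK 53,676,319.17
SEK 53,676,319.17 × 0.071561 (sell SEK at bid) = GBP 3,841,131.08

Net profit: GBP 26,131.08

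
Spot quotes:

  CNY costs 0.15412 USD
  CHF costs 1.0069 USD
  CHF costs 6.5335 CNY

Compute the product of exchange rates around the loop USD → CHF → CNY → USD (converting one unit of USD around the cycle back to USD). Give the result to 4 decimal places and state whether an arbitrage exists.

1.0000 (no arbitrage)

Around USD → CHF → CNY → USD: 1 ÷ 1.0069 × 6.5335 × 0.15412 = 1.000043
Product ≈ 1 (deviation 0.004%, within rounding noise).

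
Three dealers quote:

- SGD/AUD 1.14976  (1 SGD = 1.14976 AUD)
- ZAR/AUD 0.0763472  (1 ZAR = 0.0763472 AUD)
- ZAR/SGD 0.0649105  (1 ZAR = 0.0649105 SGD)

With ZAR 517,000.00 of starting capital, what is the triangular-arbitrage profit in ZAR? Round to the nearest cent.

Profitable loop is ZAR → AUD → SGD → ZAR:
ZAR 517,000.00 × 0.0763472 = AUD 39,471.50
AUD 39,471.50 ÷ 1.14976 = SGD 34,330.21
SGD 34,330.21 ÷ 0.0649105 = ZAR 528,885.31
Profit = ZAR 528,885.31 − ZAR 517,000.00

Profit: ZAR 11,885.31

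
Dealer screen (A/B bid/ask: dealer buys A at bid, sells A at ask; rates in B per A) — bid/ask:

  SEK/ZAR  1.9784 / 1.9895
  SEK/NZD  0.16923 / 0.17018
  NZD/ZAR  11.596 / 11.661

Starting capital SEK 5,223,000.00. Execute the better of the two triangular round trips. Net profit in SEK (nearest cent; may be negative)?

Net result: SEK -15,973.18 (no profitable arbitrage after spreads)

Best loop SEK → ZAR → NZD → SEK:
SEK 5,223,000.00 × 1.9784 (sell SEK at bid) = ZAR 10,333,183.20
ZAR 10,333,183.20 ÷ 11.661 (buy NZD at ask) = NZD 886,131.82
NZD 886,131.82 ÷ 0.17018 (buy SEK at ask) = SEK 5,207,026.82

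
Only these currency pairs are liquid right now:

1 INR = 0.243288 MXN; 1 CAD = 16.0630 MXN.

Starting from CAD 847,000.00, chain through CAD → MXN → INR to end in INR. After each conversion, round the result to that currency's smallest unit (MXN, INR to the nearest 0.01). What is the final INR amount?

CAD 847,000.00 × 16.0630 = MXN 13,605,361.00
MXN 13,605,361.00 ÷ 0.243288 = INR 55,922,860.97

INR 55,922,860.97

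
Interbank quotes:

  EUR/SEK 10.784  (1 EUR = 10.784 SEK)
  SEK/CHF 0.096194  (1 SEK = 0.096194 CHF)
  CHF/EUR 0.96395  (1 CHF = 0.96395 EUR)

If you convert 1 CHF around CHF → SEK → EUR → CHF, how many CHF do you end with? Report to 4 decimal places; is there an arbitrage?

1.0000 (no arbitrage)

Around CHF → SEK → EUR → CHF: 1 ÷ 0.096194 ÷ 10.784 ÷ 0.96395 = 1.000041
Product ≈ 1 (deviation 0.004%, within rounding noise).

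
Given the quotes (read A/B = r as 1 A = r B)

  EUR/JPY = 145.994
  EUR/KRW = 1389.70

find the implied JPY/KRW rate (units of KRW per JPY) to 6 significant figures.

JPY/KRW = 9.51888

1 JPY ÷ 145.994 = 0.0068496 EUR
0.0068496 EUR × 1389.70 = 9.51888 KRW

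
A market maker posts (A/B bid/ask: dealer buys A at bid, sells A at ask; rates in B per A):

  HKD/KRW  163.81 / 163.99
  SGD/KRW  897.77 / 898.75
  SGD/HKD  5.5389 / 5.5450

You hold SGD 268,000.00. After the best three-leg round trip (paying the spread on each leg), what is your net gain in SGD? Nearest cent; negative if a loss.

Best loop SGD → HKD → KRW → SGD:
SGD 268,000.00 × 5.5389 (sell SGD at bid) = HKD 1,484,425.20
HKD 1,484,425.20 × 163.81 (sell HKD at bid) = KRW 243,163,692
KRW 243,163,692 ÷ 898.75 (buy SGD at ask) = SGD 270,557.65

Net profit: SGD 2,557.65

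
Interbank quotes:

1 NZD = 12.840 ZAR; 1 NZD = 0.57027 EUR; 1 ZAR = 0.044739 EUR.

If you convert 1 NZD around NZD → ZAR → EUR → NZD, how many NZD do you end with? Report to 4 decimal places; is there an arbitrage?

1.0073 (arbitrage exists)

Around NZD → ZAR → EUR → NZD: 1 × 12.840 × 0.044739 ÷ 0.57027 = 1.007328
Product > 1; profitable direction is NZD → ZAR → EUR → NZD.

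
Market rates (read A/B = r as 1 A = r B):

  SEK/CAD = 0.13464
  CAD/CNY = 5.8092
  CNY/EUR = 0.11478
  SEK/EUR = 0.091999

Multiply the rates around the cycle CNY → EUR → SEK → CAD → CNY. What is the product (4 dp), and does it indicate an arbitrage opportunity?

0.9758 (arbitrage exists)

Around CNY → EUR → SEK → CAD → CNY: 1 × 0.11478 ÷ 0.091999 × 0.13464 × 5.8092 = 0.975829
Product < 1; profitable direction is CNY → CAD → SEK → EUR → CNY.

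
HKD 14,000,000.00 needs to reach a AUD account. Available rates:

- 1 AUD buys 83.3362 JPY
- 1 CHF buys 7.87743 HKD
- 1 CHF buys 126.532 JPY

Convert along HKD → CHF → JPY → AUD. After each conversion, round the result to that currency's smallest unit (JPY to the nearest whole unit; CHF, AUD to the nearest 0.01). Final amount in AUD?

HKD 14,000,000.00 ÷ 7.87743 = CHF 1,777,229.38
CHF 1,777,229.38 × 126.532 = JPY 224,876,388
JPY 224,876,388 ÷ 83.3362 = AUD 2,698,423.83

AUD 2,698,423.83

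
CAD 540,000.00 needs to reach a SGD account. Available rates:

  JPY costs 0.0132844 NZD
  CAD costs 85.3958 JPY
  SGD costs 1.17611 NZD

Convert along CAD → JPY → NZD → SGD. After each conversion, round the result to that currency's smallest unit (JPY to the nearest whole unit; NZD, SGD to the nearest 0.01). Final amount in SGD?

CAD 540,000.00 × 85.3958 = JPY 46,113,732
JPY 46,113,732 × 0.0132844 = NZD 612,593.26
NZD 612,593.26 ÷ 1.17611 = SGD 520,863.92

SGD 520,863.92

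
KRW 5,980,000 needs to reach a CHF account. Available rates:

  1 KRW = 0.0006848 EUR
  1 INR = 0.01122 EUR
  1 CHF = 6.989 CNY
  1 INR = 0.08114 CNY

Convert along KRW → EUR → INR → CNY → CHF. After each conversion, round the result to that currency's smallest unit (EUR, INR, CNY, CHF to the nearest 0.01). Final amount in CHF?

KRW 5,980,000 × 0.0006848 = EUR 4,095.10
EUR 4,095.10 ÷ 0.01122 = INR 364,982.17
INR 364,982.17 × 0.08114 = CNY 29,614.65
CNY 29,614.65 ÷ 6.989 = CHF 4,237.32

CHF 4,237.32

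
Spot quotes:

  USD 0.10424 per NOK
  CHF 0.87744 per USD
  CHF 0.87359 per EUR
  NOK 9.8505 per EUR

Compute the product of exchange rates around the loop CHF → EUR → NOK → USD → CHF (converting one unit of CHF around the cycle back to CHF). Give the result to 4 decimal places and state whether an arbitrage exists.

Around CHF → EUR → NOK → USD → CHF: 1 ÷ 0.87359 × 9.8505 × 0.10424 × 0.87744 = 1.031341
Product > 1; profitable direction is CHF → EUR → NOK → USD → CHF.

1.0313 (arbitrage exists)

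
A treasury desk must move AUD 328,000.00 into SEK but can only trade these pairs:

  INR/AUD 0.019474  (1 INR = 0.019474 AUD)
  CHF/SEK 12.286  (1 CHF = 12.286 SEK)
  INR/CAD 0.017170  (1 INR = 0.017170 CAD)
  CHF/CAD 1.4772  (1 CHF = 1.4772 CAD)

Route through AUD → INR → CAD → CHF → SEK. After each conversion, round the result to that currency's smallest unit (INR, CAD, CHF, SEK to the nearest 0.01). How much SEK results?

SEK 2,405,249.75

AUD 328,000.00 ÷ 0.019474 = INR 16,842,970.11
INR 16,842,970.11 × 0.017170 = CAD 289,193.80
CAD 289,193.80 ÷ 1.4772 = CHF 195,771.59
CHF 195,771.59 × 12.286 = SEK 2,405,249.75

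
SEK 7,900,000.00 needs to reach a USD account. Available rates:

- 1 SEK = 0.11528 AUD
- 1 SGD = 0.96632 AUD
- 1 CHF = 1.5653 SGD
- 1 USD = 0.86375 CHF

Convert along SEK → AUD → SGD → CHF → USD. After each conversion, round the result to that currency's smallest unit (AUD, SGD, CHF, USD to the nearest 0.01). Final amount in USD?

SEK 7,900,000.00 × 0.11528 = AUD 910,712.00
AUD 910,712.00 ÷ 0.96632 = SGD 942,453.85
SGD 942,453.85 ÷ 1.5653 = CHF 602,091.52
CHF 602,091.52 ÷ 0.86375 = USD 697,066.88

USD 697,066.88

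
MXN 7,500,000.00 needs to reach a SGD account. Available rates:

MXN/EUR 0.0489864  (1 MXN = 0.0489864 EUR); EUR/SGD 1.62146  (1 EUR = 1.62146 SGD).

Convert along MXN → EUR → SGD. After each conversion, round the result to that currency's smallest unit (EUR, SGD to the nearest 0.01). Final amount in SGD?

SGD 595,721.16

MXN 7,500,000.00 × 0.0489864 = EUR 367,398.00
EUR 367,398.00 × 1.62146 = SGD 595,721.16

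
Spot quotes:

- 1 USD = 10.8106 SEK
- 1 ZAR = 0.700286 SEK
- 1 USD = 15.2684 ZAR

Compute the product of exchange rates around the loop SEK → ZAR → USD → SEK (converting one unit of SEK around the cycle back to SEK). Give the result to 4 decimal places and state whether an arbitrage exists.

Around SEK → ZAR → USD → SEK: 1 ÷ 0.700286 ÷ 15.2684 × 10.8106 = 1.011069
Product > 1; profitable direction is SEK → ZAR → USD → SEK.

1.0111 (arbitrage exists)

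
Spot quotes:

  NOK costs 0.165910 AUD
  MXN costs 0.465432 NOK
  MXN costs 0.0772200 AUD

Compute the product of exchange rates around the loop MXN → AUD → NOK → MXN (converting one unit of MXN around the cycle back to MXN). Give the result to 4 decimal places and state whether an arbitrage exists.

Around MXN → AUD → NOK → MXN: 1 × 0.0772200 ÷ 0.165910 ÷ 0.465432 = 1.000002
Product ≈ 1 (deviation 0.000%, within rounding noise).

1.0000 (no arbitrage)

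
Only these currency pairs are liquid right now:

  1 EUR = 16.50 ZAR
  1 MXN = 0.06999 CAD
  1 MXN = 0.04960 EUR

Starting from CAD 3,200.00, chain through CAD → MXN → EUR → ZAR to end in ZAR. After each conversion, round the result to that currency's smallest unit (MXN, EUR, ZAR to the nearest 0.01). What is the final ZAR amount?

ZAR 37,417.88

CAD 3,200.00 ÷ 0.06999 = MXN 45,720.82
MXN 45,720.82 × 0.04960 = EUR 2,267.75
EUR 2,267.75 × 16.50 = ZAR 37,417.88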